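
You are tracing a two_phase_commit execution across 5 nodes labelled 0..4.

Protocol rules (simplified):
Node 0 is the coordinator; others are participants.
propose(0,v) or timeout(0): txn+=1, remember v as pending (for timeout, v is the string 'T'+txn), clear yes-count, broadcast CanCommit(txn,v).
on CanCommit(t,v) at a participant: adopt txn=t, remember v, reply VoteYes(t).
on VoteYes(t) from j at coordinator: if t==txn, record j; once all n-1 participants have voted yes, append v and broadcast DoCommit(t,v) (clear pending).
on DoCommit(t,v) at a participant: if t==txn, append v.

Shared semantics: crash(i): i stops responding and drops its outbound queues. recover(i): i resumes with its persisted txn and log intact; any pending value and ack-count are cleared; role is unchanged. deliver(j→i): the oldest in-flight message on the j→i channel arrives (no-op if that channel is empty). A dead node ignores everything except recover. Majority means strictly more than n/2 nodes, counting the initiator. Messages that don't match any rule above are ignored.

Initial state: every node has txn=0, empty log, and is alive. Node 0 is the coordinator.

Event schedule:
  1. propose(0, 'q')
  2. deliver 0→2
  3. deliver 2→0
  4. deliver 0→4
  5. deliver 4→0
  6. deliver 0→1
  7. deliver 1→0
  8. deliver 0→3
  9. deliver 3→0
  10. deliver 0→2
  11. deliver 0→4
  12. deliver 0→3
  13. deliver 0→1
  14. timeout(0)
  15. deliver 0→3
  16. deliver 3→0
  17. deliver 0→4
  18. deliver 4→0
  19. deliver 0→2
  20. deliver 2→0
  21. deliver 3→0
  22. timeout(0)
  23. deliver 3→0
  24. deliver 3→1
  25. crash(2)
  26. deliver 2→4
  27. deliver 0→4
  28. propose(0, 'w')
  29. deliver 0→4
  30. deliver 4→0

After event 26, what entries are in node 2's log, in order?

q

after 1 — propose(0,'q'): n0:coor/t1/[-]
after 2 — deliver 0→2: n2:part/t1/[-]
after 3 — deliver 2→0: ·
after 4 — deliver 0→4: n4:part/t1/[-]
after 5 — deliver 4→0: ·
after 6 — deliver 0→1: n1:part/t1/[-]
after 7 — deliver 1→0: ·
after 8 — deliver 0→3: n3:part/t1/[-]
after 9 — deliver 3→0: n0:coor/t1/[q]
after 10 — deliver 0→2: n2:part/t1/[q]
after 11 — deliver 0→4: n4:part/t1/[q]
after 12 — deliver 0→3: n3:part/t1/[q]
after 13 — deliver 0→1: n1:part/t1/[q]
after 14 — timeout(0): n0:coor/t2/[q]
after 15 — deliver 0→3: n3:part/t2/[q]
after 16 — deliver 3→0: ·
after 17 — deliver 0→4: n4:part/t2/[q]
after 18 — deliver 4→0: ·
after 19 — deliver 0→2: n2:part/t2/[q]
after 20 — deliver 2→0: ·
after 21 — deliver 3→0: ·
after 22 — timeout(0): n0:coor/t3/[q]
after 23 — deliver 3→0: ·
after 24 — deliver 3→1: ·
after 25 — crash(2): n2:✗part/t2/[q]
after 26 — deliver 2→4: ·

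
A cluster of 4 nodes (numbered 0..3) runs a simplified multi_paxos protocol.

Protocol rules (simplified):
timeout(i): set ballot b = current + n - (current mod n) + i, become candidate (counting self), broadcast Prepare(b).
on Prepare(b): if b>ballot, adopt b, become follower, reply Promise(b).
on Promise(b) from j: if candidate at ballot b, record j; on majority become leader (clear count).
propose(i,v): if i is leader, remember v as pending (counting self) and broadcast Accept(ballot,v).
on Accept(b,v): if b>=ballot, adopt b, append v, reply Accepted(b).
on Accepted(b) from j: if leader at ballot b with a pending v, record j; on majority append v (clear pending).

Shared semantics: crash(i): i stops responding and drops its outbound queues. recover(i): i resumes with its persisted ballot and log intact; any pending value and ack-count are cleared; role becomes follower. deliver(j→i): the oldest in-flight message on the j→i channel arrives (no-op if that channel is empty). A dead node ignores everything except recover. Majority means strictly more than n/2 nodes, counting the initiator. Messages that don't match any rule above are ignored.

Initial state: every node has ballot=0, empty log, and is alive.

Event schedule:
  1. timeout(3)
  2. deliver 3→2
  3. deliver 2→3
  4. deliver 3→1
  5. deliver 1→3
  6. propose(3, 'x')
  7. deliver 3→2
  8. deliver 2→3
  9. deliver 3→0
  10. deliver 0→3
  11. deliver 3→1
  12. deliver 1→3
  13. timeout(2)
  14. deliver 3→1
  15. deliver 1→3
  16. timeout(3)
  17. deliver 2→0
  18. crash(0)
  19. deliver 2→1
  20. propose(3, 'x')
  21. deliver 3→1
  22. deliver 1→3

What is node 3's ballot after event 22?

e1 timeout(3): 3[cand,b=7,-]
e2 deliver 3→2: 2[foll,b=7,-]
e3 deliver 2→3: ·
e4 deliver 3→1: 1[foll,b=7,-]
e5 deliver 1→3: 3[lead,b=7,-]
e6 propose(3,'x'): ·
e7 deliver 3→2: 2[foll,b=7,x]
e8 deliver 2→3: ·
e9 deliver 3→0: 0[foll,b=7,-]
e10 deliver 0→3: ·
e11 deliver 3→1: 1[foll,b=7,x]
e12 deliver 1→3: 3[lead,b=7,x]
e13 timeout(2): 2[cand,b=10,x]
e14 deliver 3→1: ·
e15 deliver 1→3: ·
e16 timeout(3): 3[cand,b=11,x]
e17 deliver 2→0: 0[foll,b=10,-]
e18 crash(0): 0[✗foll,b=10,-]
e19 deliver 2→1: 1[foll,b=10,x]
e20 propose(3,'x'): ·
e21 deliver 3→1: 1[foll,b=11,x]
e22 deliver 1→3: ·

11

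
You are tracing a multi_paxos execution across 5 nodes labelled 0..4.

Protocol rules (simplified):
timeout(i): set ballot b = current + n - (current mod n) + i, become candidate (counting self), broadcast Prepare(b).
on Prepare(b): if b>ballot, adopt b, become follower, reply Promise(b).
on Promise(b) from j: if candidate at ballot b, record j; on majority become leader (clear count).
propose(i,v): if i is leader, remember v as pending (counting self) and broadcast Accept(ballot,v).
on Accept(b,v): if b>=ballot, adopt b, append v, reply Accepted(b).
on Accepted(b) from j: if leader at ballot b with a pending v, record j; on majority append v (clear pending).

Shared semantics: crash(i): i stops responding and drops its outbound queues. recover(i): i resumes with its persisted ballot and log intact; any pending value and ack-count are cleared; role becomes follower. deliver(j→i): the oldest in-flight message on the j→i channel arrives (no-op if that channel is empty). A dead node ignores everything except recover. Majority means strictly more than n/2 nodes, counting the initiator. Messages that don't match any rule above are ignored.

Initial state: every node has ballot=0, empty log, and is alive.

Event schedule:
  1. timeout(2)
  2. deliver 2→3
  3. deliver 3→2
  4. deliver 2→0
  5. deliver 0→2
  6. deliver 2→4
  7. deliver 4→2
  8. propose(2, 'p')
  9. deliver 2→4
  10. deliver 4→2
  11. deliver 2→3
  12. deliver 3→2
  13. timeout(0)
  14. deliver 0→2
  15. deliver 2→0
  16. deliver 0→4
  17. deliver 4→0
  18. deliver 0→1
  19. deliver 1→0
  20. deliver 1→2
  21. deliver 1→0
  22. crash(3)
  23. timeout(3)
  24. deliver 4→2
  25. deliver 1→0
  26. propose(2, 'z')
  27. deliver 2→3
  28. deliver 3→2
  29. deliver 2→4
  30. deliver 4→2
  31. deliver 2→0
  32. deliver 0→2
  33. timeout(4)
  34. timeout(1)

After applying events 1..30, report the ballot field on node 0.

10

step 1 timeout(2): 2={cand,b=7,log=-}
step 2 deliver 2→3: 3={foll,b=7,log=-}
step 3 deliver 3→2: —
step 4 deliver 2→0: 0={foll,b=7,log=-}
step 5 deliver 0→2: 2={lead,b=7,log=-}
step 6 deliver 2→4: 4={foll,b=7,log=-}
step 7 deliver 4→2: —
step 8 propose(2,'p'): —
step 9 deliver 2→4: 4={foll,b=7,log=p}
step 10 deliver 4→2: —
step 11 deliver 2→3: 3={foll,b=7,log=p}
step 12 deliver 3→2: 2={lead,b=7,log=p}
step 13 timeout(0): 0={cand,b=10,log=-}
step 14 deliver 0→2: 2={foll,b=10,log=p}
step 15 deliver 2→0: —
step 16 deliver 0→4: 4={foll,b=10,log=p}
step 17 deliver 4→0: —
step 18 deliver 0→1: 1={foll,b=10,log=-}
step 19 deliver 1→0: 0={lead,b=10,log=-}
step 20 deliver 1→2: —
step 21 deliver 1→0: —
step 22 crash(3): 3={✗foll,b=7,log=p}
step 23 timeout(3): —
step 24 deliver 4→2: —
step 25 deliver 1→0: —
step 26 propose(2,'z'): —
step 27 deliver 2→3: —
step 28 deliver 3→2: —
step 29 deliver 2→4: —
step 30 deliver 4→2: —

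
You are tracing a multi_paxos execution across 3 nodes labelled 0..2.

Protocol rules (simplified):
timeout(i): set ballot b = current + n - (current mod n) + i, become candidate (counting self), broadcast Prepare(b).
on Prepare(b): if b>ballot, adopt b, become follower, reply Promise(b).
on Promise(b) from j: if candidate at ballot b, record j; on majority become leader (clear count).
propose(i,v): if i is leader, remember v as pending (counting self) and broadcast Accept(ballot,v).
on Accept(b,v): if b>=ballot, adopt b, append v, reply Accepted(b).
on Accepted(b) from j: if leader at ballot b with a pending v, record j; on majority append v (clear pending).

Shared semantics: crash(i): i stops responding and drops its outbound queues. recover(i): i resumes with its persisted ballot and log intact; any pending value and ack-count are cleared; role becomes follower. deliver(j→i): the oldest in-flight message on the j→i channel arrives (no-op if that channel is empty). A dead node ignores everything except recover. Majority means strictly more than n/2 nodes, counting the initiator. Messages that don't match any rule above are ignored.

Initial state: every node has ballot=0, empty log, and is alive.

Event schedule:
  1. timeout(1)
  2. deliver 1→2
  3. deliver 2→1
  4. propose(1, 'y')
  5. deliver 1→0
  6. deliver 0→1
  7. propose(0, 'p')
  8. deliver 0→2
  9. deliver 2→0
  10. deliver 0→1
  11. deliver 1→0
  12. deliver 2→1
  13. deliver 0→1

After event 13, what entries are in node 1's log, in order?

step 1 timeout(1): 1={cand,b=4,log=-}
step 2 deliver 1→2: 2={foll,b=4,log=-}
step 3 deliver 2→1: 1={lead,b=4,log=-}
step 4 propose(1,'y'): —
step 5 deliver 1→0: 0={foll,b=4,log=-}
step 6 deliver 0→1: —
step 7 propose(0,'p'): —
step 8 deliver 0→2: —
step 9 deliver 2→0: —
step 10 deliver 0→1: —
step 11 deliver 1→0: 0={foll,b=4,log=y}
step 12 deliver 2→1: —
step 13 deliver 0→1: 1={lead,b=4,log=y}

y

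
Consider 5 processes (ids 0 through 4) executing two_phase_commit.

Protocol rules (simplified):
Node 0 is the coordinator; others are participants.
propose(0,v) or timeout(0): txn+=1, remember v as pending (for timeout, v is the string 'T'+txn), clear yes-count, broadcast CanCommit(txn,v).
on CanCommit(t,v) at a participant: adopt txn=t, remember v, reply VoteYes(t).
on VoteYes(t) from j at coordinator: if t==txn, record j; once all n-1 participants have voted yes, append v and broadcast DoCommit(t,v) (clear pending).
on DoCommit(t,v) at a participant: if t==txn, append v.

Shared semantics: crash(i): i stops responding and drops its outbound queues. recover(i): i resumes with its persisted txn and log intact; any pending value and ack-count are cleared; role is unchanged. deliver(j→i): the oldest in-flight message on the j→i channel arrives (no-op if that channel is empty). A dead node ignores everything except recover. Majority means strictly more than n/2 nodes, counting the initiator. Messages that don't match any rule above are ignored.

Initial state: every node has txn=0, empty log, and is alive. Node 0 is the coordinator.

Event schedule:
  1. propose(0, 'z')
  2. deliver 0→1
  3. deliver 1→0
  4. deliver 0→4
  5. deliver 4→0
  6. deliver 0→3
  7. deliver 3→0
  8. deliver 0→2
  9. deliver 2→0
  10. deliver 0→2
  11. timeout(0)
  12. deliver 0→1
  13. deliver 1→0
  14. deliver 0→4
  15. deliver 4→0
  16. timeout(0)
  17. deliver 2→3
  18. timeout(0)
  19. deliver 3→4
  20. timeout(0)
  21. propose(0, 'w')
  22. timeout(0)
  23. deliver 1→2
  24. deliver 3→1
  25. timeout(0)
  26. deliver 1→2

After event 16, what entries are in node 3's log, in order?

empty

after 1 — propose(0,'z'): n0:coor/t1/[-]
after 2 — deliver 0→1: n1:part/t1/[-]
after 3 — deliver 1→0: ·
after 4 — deliver 0→4: n4:part/t1/[-]
after 5 — deliver 4→0: ·
after 6 — deliver 0→3: n3:part/t1/[-]
after 7 — deliver 3→0: ·
after 8 — deliver 0→2: n2:part/t1/[-]
after 9 — deliver 2→0: n0:coor/t1/[z]
after 10 — deliver 0→2: n2:part/t1/[z]
after 11 — timeout(0): n0:coor/t2/[z]
after 12 — deliver 0→1: n1:part/t1/[z]
after 13 — deliver 1→0: ·
after 14 — deliver 0→4: n4:part/t1/[z]
after 15 — deliver 4→0: ·
after 16 — timeout(0): n0:coor/t3/[z]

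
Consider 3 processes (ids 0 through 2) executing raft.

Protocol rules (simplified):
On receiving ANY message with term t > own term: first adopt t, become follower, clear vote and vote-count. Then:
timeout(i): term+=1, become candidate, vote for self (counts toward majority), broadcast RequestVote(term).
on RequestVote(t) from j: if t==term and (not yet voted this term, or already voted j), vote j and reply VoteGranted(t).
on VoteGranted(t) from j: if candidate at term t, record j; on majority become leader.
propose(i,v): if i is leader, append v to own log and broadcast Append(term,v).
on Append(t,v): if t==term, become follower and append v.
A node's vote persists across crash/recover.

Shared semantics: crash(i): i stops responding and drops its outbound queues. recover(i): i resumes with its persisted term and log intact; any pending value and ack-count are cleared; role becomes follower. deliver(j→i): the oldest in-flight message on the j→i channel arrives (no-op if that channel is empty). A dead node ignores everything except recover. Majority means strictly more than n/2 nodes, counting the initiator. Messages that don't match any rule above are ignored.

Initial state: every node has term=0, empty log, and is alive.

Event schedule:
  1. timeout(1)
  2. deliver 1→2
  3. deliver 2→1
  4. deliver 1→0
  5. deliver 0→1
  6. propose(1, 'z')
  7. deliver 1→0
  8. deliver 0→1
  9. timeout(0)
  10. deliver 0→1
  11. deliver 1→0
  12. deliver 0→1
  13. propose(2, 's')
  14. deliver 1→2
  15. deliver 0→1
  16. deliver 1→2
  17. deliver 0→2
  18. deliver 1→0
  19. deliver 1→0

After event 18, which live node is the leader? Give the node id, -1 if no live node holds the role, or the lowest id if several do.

0

after 1 — timeout(1): n1:cand/t1/[-]
after 2 — deliver 1→2: n2:foll/t1/[-]
after 3 — deliver 2→1: n1:lead/t1/[-]
after 4 — deliver 1→0: n0:foll/t1/[-]
after 5 — deliver 0→1: ·
after 6 — propose(1,'z'): n1:lead/t1/[z]
after 7 — deliver 1→0: n0:foll/t1/[z]
after 8 — deliver 0→1: ·
after 9 — timeout(0): n0:cand/t2/[z]
after 10 — deliver 0→1: n1:foll/t2/[z]
after 11 — deliver 1→0: n0:lead/t2/[z]
after 12 — deliver 0→1: ·
after 13 — propose(2,'s'): ·
after 14 — deliver 1→2: n2:foll/t1/[z]
after 15 — deliver 0→1: ·
after 16 — deliver 1→2: ·
after 17 — deliver 0→2: n2:foll/t2/[z]
after 18 — deliver 1→0: ·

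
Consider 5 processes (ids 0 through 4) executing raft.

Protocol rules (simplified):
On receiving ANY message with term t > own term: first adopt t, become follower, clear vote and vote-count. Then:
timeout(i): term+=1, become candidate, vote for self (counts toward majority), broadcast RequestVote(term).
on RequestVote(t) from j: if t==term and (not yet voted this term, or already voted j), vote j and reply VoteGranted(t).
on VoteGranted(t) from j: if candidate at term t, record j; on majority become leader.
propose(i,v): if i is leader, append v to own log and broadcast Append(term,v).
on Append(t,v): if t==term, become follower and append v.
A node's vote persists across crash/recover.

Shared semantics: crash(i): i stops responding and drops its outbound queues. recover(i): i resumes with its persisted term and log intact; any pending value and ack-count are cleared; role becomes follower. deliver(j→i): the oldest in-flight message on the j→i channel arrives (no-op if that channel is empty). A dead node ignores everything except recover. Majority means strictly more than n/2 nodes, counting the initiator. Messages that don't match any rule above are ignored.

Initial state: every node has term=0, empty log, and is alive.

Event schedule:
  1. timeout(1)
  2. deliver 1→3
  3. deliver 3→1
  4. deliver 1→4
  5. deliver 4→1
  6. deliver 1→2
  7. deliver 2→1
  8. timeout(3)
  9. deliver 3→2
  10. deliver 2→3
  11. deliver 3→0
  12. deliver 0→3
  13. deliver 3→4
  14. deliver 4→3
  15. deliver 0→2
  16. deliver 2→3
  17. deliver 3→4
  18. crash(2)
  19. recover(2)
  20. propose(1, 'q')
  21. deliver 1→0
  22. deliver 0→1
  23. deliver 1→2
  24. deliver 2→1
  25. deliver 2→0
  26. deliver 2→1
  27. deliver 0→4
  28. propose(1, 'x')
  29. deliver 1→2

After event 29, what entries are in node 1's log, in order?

q,x

1. timeout(1):  <1:cand t1 ->
2. deliver 1→3:  <3:foll t1 ->
3. deliver 3→1:  nop
4. deliver 1→4:  <4:foll t1 ->
5. deliver 4→1:  <1:lead t1 ->
6. deliver 1→2:  <2:foll t1 ->
7. deliver 2→1:  nop
8. timeout(3):  <3:cand t2 ->
9. deliver 3→2:  <2:foll t2 ->
10. deliver 2→3:  nop
11. deliver 3→0:  <0:foll t2 ->
12. deliver 0→3:  <3:lead t2 ->
13. deliver 3→4:  <4:foll t2 ->
14. deliver 4→3:  nop
15. deliver 0→2:  nop
16. deliver 2→3:  nop
17. deliver 3→4:  nop
18. crash(2):  <2:✗foll t2 ->
19. recover(2):  <2:foll t2 ->
20. propose(1,'q'):  <1:lead t1 q>
21. deliver 1→0:  nop
22. deliver 0→1:  nop
23. deliver 1→2:  nop
24. deliver 2→1:  nop
25. deliver 2→0:  nop
26. deliver 2→1:  nop
27. deliver 0→4:  nop
28. propose(1,'x'):  <1:lead t1 q,x>
29. deliver 1→2:  nop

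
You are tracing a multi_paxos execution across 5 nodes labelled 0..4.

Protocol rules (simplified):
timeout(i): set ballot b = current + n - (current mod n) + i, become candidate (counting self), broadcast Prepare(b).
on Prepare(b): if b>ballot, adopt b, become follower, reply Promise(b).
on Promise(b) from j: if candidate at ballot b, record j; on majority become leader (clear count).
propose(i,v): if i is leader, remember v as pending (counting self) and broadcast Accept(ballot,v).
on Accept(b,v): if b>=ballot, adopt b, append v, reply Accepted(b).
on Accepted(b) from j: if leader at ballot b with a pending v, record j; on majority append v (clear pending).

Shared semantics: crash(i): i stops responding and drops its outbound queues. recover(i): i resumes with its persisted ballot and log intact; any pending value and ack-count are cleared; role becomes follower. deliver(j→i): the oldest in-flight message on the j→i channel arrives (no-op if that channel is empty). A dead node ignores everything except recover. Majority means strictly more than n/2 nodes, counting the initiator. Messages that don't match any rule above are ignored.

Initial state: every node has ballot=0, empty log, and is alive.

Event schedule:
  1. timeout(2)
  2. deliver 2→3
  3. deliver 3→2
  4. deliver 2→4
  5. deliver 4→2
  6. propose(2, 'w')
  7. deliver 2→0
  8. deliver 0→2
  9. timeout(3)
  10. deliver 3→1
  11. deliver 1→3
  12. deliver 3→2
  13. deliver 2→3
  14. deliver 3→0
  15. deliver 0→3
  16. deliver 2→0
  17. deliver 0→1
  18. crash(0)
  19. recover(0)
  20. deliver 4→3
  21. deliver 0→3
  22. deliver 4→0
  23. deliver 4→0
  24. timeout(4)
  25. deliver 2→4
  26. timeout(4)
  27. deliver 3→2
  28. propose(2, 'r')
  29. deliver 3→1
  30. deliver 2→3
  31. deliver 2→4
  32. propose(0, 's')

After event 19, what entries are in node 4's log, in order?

empty

step 1 timeout(2): 2={cand,b=7,log=-}
step 2 deliver 2→3: 3={foll,b=7,log=-}
step 3 deliver 3→2: —
step 4 deliver 2→4: 4={foll,b=7,log=-}
step 5 deliver 4→2: 2={lead,b=7,log=-}
step 6 propose(2,'w'): —
step 7 deliver 2→0: 0={foll,b=7,log=-}
step 8 deliver 0→2: —
step 9 timeout(3): 3={cand,b=13,log=-}
step 10 deliver 3→1: 1={foll,b=13,log=-}
step 11 deliver 1→3: —
step 12 deliver 3→2: 2={foll,b=13,log=-}
step 13 deliver 2→3: —
step 14 deliver 3→0: 0={foll,b=13,log=-}
step 15 deliver 0→3: 3={lead,b=13,log=-}
step 16 deliver 2→0: —
step 17 deliver 0→1: —
step 18 crash(0): 0={✗foll,b=13,log=-}
step 19 recover(0): 0={foll,b=13,log=-}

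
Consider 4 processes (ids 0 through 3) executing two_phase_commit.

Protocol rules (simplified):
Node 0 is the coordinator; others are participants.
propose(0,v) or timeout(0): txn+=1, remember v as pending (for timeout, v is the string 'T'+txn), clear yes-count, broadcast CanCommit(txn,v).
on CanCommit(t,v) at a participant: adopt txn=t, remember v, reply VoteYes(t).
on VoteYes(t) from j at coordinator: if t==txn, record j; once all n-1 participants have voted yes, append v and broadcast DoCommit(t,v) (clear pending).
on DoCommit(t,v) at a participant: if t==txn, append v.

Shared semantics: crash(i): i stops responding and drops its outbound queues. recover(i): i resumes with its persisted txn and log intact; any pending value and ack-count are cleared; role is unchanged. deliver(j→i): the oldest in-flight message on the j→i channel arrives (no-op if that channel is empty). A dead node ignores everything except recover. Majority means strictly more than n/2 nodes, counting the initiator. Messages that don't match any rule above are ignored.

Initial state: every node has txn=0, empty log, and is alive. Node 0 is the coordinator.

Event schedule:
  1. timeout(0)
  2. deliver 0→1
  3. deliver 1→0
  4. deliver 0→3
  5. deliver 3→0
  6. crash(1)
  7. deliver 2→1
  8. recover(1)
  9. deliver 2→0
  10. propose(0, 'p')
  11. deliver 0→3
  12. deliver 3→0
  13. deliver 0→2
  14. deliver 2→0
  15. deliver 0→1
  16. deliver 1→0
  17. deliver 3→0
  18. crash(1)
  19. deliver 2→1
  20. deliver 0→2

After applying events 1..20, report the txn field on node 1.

2

step 1 timeout(0): 0={coor,t=1,log=-}
step 2 deliver 0→1: 1={part,t=1,log=-}
step 3 deliver 1→0: —
step 4 deliver 0→3: 3={part,t=1,log=-}
step 5 deliver 3→0: —
step 6 crash(1): 1={✗part,t=1,log=-}
step 7 deliver 2→1: —
step 8 recover(1): 1={part,t=1,log=-}
step 9 deliver 2→0: —
step 10 propose(0,'p'): 0={coor,t=2,log=-}
step 11 deliver 0→3: 3={part,t=2,log=-}
step 12 deliver 3→0: —
step 13 deliver 0→2: 2={part,t=1,log=-}
step 14 deliver 2→0: —
step 15 deliver 0→1: 1={part,t=2,log=-}
step 16 deliver 1→0: —
step 17 deliver 3→0: —
step 18 crash(1): 1={✗part,t=2,log=-}
step 19 deliver 2→1: —
step 20 deliver 0→2: 2={part,t=2,log=-}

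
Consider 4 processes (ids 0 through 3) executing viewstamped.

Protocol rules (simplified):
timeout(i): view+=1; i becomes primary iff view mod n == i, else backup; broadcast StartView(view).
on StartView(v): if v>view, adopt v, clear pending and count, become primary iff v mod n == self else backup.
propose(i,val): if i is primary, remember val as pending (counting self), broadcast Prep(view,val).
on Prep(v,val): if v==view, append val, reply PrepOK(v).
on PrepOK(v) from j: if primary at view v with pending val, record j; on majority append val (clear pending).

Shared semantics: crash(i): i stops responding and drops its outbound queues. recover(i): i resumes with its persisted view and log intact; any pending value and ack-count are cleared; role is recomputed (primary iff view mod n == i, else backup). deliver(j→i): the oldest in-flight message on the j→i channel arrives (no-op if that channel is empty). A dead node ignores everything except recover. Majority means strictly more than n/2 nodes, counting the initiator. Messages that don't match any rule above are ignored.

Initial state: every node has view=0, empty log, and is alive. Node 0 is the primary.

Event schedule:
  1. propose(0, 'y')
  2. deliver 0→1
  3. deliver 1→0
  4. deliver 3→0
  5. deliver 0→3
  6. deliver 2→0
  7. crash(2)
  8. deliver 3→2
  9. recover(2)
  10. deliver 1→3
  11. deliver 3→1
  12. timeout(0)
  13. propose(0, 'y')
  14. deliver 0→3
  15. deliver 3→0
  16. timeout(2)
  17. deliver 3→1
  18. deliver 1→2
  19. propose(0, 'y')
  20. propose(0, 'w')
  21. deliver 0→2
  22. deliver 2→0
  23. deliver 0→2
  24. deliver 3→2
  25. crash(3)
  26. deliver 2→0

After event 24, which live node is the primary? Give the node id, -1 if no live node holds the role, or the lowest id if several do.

-1

1. propose(0,'y'):  nop
2. deliver 0→1:  <1:back v0 y>
3. deliver 1→0:  nop
4. deliver 3→0:  nop
5. deliver 0→3:  <3:back v0 y>
6. deliver 2→0:  nop
7. crash(2):  <2:✗back v0 ->
8. deliver 3→2:  nop
9. recover(2):  <2:back v0 ->
10. deliver 1→3:  nop
11. deliver 3→1:  nop
12. timeout(0):  <0:back v1 ->
13. propose(0,'y'):  nop
14. deliver 0→3:  <3:back v1 y>
15. deliver 3→0:  nop
16. timeout(2):  <2:back v1 ->
17. deliver 3→1:  nop
18. deliver 1→2:  nop
19. propose(0,'y'):  nop
20. propose(0,'w'):  nop
21. deliver 0→2:  nop
22. deliver 2→0:  nop
23. deliver 0→2:  nop
24. deliver 3→2:  nop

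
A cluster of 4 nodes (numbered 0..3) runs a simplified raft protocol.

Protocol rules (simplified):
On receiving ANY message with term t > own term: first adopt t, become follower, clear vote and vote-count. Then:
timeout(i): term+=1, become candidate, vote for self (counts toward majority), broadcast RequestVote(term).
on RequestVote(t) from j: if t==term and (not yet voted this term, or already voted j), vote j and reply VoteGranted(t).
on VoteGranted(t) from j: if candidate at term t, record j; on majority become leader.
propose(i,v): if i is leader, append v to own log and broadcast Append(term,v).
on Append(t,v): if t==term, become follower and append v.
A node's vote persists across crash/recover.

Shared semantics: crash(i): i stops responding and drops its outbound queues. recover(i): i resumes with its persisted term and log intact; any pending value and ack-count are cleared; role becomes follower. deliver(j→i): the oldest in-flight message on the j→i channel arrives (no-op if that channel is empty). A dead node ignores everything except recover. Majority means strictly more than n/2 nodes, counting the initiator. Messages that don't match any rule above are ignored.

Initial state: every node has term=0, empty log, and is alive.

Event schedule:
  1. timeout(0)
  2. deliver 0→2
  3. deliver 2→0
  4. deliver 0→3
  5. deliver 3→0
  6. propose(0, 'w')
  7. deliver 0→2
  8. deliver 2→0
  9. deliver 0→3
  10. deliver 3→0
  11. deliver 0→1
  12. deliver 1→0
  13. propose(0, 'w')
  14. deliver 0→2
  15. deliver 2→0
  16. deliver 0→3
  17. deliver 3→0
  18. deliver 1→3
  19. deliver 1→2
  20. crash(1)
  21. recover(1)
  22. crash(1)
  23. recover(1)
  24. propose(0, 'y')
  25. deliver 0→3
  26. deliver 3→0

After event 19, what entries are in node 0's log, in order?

e1 timeout(0): 0[cand,t=1,-]
e2 deliver 0→2: 2[foll,t=1,-]
e3 deliver 2→0: ·
e4 deliver 0→3: 3[foll,t=1,-]
e5 deliver 3→0: 0[lead,t=1,-]
e6 propose(0,'w'): 0[lead,t=1,w]
e7 deliver 0→2: 2[foll,t=1,w]
e8 deliver 2→0: ·
e9 deliver 0→3: 3[foll,t=1,w]
e10 deliver 3→0: ·
e11 deliver 0→1: 1[foll,t=1,-]
e12 deliver 1→0: ·
e13 propose(0,'w'): 0[lead,t=1,w,w]
e14 deliver 0→2: 2[foll,t=1,w,w]
e15 deliver 2→0: ·
e16 deliver 0→3: 3[foll,t=1,w,w]
e17 deliver 3→0: ·
e18 deliver 1→3: ·
e19 deliver 1→2: ·

w,w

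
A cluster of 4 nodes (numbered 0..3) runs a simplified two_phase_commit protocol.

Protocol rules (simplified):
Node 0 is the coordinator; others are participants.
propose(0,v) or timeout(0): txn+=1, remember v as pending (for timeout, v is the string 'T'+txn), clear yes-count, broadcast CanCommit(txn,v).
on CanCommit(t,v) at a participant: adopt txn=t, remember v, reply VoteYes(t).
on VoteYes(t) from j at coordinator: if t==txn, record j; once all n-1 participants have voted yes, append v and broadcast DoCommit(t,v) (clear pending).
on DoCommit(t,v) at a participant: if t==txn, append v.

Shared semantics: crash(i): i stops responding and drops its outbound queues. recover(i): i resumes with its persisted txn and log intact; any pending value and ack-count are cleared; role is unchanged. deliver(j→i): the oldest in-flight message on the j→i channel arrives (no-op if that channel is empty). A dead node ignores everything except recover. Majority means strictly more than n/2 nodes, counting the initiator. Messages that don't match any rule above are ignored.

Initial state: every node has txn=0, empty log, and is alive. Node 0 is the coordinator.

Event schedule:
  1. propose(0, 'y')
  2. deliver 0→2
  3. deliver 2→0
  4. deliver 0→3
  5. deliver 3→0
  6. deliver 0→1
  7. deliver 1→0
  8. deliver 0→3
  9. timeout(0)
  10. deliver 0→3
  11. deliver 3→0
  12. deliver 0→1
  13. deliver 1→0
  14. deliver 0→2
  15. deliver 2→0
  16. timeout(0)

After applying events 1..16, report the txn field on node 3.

[1] propose(0,'y') → N0(coor t1 [-])
[2] deliver 0→2 → N2(part t1 [-])
[3] deliver 2→0 → ∅
[4] deliver 0→3 → N3(part t1 [-])
[5] deliver 3→0 → ∅
[6] deliver 0→1 → N1(part t1 [-])
[7] deliver 1→0 → N0(coor t1 [y])
[8] deliver 0→3 → N3(part t1 [y])
[9] timeout(0) → N0(coor t2 [y])
[10] deliver 0→3 → N3(part t2 [y])
[11] deliver 3→0 → ∅
[12] deliver 0→1 → N1(part t1 [y])
[13] deliver 1→0 → ∅
[14] deliver 0→2 → N2(part t1 [y])
[15] deliver 2→0 → ∅
[16] timeout(0) → N0(coor t3 [y])

2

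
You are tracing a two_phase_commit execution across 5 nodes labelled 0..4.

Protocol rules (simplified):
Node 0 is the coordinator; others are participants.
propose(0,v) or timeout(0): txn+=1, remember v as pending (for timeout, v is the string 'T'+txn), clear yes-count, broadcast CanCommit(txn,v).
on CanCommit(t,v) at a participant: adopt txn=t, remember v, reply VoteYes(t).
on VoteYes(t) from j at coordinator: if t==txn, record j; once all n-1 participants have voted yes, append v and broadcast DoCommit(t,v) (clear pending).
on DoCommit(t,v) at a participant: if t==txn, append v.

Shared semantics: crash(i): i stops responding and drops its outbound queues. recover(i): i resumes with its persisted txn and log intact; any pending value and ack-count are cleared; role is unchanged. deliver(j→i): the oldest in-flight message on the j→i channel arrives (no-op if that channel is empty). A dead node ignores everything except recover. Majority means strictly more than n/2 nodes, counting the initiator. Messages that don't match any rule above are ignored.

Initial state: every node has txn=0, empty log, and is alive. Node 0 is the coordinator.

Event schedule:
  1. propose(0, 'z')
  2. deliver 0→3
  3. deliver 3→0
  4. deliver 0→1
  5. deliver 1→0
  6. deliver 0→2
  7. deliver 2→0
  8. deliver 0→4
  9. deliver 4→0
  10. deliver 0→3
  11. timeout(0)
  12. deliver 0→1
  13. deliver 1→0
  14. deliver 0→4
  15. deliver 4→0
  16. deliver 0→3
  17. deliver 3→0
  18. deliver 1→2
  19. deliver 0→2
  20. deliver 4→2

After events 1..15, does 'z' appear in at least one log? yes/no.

after 1 — propose(0,'z'): n0:coor/t1/[-]
after 2 — deliver 0→3: n3:part/t1/[-]
after 3 — deliver 3→0: ·
after 4 — deliver 0→1: n1:part/t1/[-]
after 5 — deliver 1→0: ·
after 6 — deliver 0→2: n2:part/t1/[-]
after 7 — deliver 2→0: ·
after 8 — deliver 0→4: n4:part/t1/[-]
after 9 — deliver 4→0: n0:coor/t1/[z]
after 10 — deliver 0→3: n3:part/t1/[z]
after 11 — timeout(0): n0:coor/t2/[z]
after 12 — deliver 0→1: n1:part/t1/[z]
after 13 — deliver 1→0: ·
after 14 — deliver 0→4: n4:part/t1/[z]
after 15 — deliver 4→0: ·

yes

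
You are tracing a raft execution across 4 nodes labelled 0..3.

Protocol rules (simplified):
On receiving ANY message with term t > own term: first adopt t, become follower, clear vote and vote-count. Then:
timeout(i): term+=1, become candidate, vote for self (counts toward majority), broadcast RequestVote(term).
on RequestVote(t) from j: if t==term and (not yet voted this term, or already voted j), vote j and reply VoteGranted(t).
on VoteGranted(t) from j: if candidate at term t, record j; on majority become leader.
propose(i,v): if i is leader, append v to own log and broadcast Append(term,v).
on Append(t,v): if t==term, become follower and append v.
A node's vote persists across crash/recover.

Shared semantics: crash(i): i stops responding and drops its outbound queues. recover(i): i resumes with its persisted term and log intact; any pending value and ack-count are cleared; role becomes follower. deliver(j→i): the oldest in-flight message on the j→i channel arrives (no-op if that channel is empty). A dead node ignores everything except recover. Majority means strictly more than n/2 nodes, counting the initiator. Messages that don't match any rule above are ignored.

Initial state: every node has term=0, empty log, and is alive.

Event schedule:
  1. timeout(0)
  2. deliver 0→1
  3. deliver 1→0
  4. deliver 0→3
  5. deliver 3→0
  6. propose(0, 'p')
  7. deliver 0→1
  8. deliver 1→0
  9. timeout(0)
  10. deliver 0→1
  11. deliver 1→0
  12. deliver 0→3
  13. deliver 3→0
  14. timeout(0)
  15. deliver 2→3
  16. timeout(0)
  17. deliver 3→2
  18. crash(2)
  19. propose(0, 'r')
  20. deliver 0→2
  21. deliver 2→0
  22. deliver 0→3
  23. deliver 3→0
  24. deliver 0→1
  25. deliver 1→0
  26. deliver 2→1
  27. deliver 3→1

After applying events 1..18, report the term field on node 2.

1. timeout(0):  <0:cand t1 ->
2. deliver 0→1:  <1:foll t1 ->
3. deliver 1→0:  nop
4. deliver 0→3:  <3:foll t1 ->
5. deliver 3→0:  <0:lead t1 ->
6. propose(0,'p'):  <0:lead t1 p>
7. deliver 0→1:  <1:foll t1 p>
8. deliver 1→0:  nop
9. timeout(0):  <0:cand t2 p>
10. deliver 0→1:  <1:foll t2 p>
11. deliver 1→0:  nop
12. deliver 0→3:  <3:foll t1 p>
13. deliver 3→0:  nop
14. timeout(0):  <0:cand t3 p>
15. deliver 2→3:  nop
16. timeout(0):  <0:cand t4 p>
17. deliver 3→2:  nop
18. crash(2):  <2:✗foll t0 ->

0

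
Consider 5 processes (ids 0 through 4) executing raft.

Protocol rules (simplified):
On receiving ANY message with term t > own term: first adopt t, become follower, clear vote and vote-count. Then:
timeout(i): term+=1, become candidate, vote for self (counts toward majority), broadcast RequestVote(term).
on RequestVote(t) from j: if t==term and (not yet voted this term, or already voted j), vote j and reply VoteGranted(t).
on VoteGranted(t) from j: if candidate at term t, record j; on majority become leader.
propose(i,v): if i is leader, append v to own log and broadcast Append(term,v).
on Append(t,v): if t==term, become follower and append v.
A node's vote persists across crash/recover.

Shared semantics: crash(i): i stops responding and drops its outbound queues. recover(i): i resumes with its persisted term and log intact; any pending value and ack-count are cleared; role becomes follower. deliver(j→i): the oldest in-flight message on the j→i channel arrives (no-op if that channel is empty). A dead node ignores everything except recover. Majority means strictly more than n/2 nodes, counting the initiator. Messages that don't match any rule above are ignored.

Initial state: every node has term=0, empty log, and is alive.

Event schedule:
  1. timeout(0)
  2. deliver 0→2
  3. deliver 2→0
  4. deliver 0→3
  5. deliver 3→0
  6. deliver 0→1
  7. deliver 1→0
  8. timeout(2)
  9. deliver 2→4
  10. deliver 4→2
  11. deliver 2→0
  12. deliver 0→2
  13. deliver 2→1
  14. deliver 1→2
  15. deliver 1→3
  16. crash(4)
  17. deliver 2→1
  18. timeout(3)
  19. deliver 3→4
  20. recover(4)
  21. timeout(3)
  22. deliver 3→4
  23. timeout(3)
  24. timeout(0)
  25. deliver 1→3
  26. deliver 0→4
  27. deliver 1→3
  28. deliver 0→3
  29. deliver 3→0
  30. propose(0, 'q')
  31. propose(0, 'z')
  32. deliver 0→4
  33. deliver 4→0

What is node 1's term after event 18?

1. timeout(0):  <0:cand t1 ->
2. deliver 0→2:  <2:foll t1 ->
3. deliver 2→0:  nop
4. deliver 0→3:  <3:foll t1 ->
5. deliver 3→0:  <0:lead t1 ->
6. deliver 0→1:  <1:foll t1 ->
7. deliver 1→0:  nop
8. timeout(2):  <2:cand t2 ->
9. deliver 2→4:  <4:foll t2 ->
10. deliver 4→2:  nop
11. deliver 2→0:  <0:foll t2 ->
12. deliver 0→2:  <2:lead t2 ->
13. deliver 2→1:  <1:foll t2 ->
14. deliver 1→2:  nop
15. deliver 1→3:  nop
16. crash(4):  <4:✗foll t2 ->
17. deliver 2→1:  nop
18. timeout(3):  <3:cand t2 ->

2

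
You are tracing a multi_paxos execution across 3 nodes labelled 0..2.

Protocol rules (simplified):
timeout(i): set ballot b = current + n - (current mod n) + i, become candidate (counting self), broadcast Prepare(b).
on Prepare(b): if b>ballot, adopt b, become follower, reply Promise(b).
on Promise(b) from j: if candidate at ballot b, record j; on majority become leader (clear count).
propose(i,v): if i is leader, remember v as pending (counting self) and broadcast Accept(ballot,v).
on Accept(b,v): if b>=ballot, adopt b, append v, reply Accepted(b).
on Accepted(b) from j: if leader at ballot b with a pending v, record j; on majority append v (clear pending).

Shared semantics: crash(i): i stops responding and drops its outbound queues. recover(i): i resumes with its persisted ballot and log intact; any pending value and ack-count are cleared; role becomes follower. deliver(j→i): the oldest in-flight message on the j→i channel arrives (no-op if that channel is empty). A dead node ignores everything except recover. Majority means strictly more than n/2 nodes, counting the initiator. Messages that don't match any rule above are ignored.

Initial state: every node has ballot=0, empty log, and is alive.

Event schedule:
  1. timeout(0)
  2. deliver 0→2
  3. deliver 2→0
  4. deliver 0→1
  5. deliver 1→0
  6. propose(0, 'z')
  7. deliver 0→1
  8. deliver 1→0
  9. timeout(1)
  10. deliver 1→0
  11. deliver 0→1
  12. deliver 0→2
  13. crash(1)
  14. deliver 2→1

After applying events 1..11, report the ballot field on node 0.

7

e1 timeout(0): 0[cand,b=3,-]
e2 deliver 0→2: 2[foll,b=3,-]
e3 deliver 2→0: 0[lead,b=3,-]
e4 deliver 0→1: 1[foll,b=3,-]
e5 deliver 1→0: ·
e6 propose(0,'z'): ·
e7 deliver 0→1: 1[foll,b=3,z]
e8 deliver 1→0: 0[lead,b=3,z]
e9 timeout(1): 1[cand,b=7,z]
e10 deliver 1→0: 0[foll,b=7,z]
e11 deliver 0→1: 1[lead,b=7,z]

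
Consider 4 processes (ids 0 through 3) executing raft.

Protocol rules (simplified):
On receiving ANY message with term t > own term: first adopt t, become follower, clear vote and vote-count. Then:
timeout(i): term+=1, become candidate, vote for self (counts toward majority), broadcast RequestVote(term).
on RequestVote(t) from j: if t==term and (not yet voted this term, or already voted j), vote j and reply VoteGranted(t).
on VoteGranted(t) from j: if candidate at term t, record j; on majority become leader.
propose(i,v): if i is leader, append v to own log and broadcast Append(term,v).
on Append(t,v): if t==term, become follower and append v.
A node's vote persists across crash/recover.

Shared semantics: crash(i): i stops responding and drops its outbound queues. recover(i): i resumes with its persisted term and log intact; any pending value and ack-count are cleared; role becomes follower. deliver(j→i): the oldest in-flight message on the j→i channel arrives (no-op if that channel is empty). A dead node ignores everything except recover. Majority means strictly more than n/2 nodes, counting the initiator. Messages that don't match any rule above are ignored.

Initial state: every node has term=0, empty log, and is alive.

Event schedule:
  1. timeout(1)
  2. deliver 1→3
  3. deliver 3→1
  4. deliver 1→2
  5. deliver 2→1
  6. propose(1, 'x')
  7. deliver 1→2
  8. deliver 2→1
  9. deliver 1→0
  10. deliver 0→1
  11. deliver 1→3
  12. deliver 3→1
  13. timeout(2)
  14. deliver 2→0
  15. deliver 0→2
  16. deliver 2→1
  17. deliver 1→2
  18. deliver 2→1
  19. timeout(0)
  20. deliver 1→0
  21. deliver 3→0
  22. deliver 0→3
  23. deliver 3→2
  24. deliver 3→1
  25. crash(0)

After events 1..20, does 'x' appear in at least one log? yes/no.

step 1 timeout(1): 1={cand,t=1,log=-}
step 2 deliver 1→3: 3={foll,t=1,log=-}
step 3 deliver 3→1: —
step 4 deliver 1→2: 2={foll,t=1,log=-}
step 5 deliver 2→1: 1={lead,t=1,log=-}
step 6 propose(1,'x'): 1={lead,t=1,log=x}
step 7 deliver 1→2: 2={foll,t=1,log=x}
step 8 deliver 2→1: —
step 9 deliver 1→0: 0={foll,t=1,log=-}
step 10 deliver 0→1: —
step 11 deliver 1→3: 3={foll,t=1,log=x}
step 12 deliver 3→1: —
step 13 timeout(2): 2={cand,t=2,log=x}
step 14 deliver 2→0: 0={foll,t=2,log=-}
step 15 deliver 0→2: —
step 16 deliver 2→1: 1={foll,t=2,log=x}
step 17 deliver 1→2: 2={lead,t=2,log=x}
step 18 deliver 2→1: —
step 19 timeout(0): 0={cand,t=3,log=-}
step 20 deliver 1→0: —

yes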